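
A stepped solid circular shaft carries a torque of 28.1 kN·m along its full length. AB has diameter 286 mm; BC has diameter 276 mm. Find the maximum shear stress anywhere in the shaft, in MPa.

Under the same torque, τ_max = 16T/(πd³) is largest where d is smallest — segment BC (d = 276 mm).
τ_max = 16·28100/(π·(0.276)³) = 6.807×10^6 Pa.

6.81 MPa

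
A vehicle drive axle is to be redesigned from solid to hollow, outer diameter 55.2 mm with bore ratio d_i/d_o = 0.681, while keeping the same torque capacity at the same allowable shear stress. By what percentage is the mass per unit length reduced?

37.0 %

Equal τ_max and T ⇒ the solid shaft needs d_s³ = d_o³(1−k⁴), so d_s = 55.2·(1−0.681⁴)^(1/3) = 50.92 mm.
Area ratio A_h/A_s = d_o²(1−k²)/d_s² = (1−k²)/(1−k⁴)^(2/3) = 0.6302.
Mass saving = 1 − 0.6302 = 37.0 %.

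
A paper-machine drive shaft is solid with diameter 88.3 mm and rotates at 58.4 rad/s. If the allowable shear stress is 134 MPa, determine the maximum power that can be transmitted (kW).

J = πd⁴/32 = π(0.0883)⁴/32 = 5.968×10^-6 m⁴.
T_max = τ_allow·J/r = 1.34×10^8 × 5.968×10^-6 / 0.0442 = 18110 N·m.
ω = 58.4 rad/s, so P_max = T_max·ω = 1.058×10^6 W.

1060 kW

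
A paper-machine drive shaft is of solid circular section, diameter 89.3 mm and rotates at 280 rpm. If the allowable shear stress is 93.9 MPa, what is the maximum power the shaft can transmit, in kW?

385 kW

J = πd⁴/32 = π(0.0893)⁴/32 = 6.243×10^-6 m⁴.
T_max = τ_allow·J/r = 9.39×10^7 × 6.243×10^-6 / 0.0446 = 13130 N·m.
ω = 2π·280/60 = 29.32 rad/s, so P_max = T_max·ω = 3.850×10^5 W.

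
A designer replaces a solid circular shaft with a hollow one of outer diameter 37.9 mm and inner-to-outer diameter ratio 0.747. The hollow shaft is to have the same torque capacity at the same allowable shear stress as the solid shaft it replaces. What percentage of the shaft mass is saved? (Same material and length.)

43.3 %

Equal τ_max and T ⇒ the solid shaft needs d_s³ = d_o³(1−k⁴), so d_s = 37.9·(1−0.747⁴)^(1/3) = 33.47 mm.
Area ratio A_h/A_s = d_o²(1−k²)/d_s² = (1−k²)/(1−k⁴)^(2/3) = 0.5668.
Mass saving = 1 − 0.5668 = 43.3 %.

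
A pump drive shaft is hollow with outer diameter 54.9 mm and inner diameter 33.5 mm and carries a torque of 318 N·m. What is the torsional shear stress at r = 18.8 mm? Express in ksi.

J = π(d_o⁴ − d_i⁴)/32 = π(0.0549⁴ − 0.0335⁴)/32 = 7.682×10^-7 m⁴.
Shear stress varies linearly with radius: τ = T·r/J = 318.0 × 0.0188 / 7.682×10^-7 = 7.782×10^6 Pa.

1.13 ksi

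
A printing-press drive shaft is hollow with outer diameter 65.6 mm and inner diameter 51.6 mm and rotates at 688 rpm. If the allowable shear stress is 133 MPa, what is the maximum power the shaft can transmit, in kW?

J = π(d_o⁴ − d_i⁴)/32 = π(0.0656⁴ − 0.0516⁴)/32 = 1.122×10^-6 m⁴.
T_max = τ_allow·J/r = 1.33×10^8 × 1.122×10^-6 / 0.0328 = 4550 N·m.
ω = 2π·688/60 = 72.05 rad/s, so P_max = T_max·ω = 3.278×10^5 W.

328 kW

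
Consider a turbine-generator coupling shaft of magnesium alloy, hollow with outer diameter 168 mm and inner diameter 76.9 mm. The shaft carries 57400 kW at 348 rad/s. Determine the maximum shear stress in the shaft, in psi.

ω = 348 rad/s, so T = P/ω = 57400×10³ / 348.0 = 164900 N·m.
J = π(d_o⁴ − d_i⁴)/32 = π(0.168⁴ − 0.0769⁴)/32 = 7.477×10^-5 m⁴.
τ_max = T·r/J = 164900 × 0.0840 / 7.477×10^-5 = 1.853×10^8 Pa.

26900 psi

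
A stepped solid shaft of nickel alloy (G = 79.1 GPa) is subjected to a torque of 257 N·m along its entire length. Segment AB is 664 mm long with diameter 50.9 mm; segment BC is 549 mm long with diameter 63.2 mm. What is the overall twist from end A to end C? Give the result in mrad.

J_AB = π(0.0509)⁴/32 = 6.59×10^-7 m⁴; J_BC = π(0.0632)⁴/32 = 1.57×10^-6 m⁴.
θ = (T/G)·Σ L_i/J_i = (257.0/79.1×10⁹)·(0.664/6.59×10^-7 + 0.549/1.57×10^-6) = 4.413×10^-3 rad.

4.41 mrad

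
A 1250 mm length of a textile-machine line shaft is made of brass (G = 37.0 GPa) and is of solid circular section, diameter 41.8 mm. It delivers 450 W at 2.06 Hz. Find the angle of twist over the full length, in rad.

ω = 2π·2.06 = 12.94 rad/s, so T = P/ω = 450 / 12.94 = 34.77 N·m.
J = πd⁴/32 = π(0.0418)⁴/32 = 2.997×10^-7 m⁴.
θ = T·L/(G·J) = 34.77 × 1.25 / (37.0×10⁹ × 2.997×10^-7) = 3.919×10^-3 rad.

0.00392 rad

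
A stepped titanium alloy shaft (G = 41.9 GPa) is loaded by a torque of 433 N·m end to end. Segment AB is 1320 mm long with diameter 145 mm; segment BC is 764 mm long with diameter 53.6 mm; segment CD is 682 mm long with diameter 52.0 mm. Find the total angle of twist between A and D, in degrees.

J_AB = π(0.145)⁴/32 = 4.34×10^-5 m⁴; J_BC = π(0.0536)⁴/32 = 8.10×10^-7 m⁴; J_CD = π(0.0520)⁴/32 = 7.18×10^-7 m⁴.
θ = (T/G)·Σ L_i/J_i = (433.0/41.9×10⁹)·(1.32/4.34×10^-5 + 0.764/8.10×10^-7 + 0.682/7.18×10^-7) = 0.01988 rad.

1.14°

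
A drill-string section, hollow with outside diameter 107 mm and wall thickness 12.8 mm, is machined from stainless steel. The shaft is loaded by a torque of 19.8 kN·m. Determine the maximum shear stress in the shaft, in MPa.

124 MPa

J = π(d_o⁴ − d_i⁴)/32 = π(0.107⁴ − 0.0814⁴)/32 = 8.559×10^-6 m⁴.
τ_max = T·r/J = 19800 × 0.0535 / 8.559×10^-6 = 1.238×10^8 Pa.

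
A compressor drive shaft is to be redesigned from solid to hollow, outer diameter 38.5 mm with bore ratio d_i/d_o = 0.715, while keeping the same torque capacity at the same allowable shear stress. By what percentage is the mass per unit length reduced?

Equal τ_max and T ⇒ the solid shaft needs d_s³ = d_o³(1−k⁴), so d_s = 38.5·(1−0.715⁴)^(1/3) = 34.80 mm.
Area ratio A_h/A_s = d_o²(1−k²)/d_s² = (1−k²)/(1−k⁴)^(2/3) = 0.5982.
Mass saving = 1 − 0.5982 = 40.2 %.

40.2 %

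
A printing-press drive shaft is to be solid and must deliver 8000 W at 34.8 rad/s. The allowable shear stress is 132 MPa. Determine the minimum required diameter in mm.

20.7 mm

ω = 34.8 rad/s, so T = P/ω = 8000 / 34.80 = 229.9 N·m.
For a solid shaft τ_max = 16T/(πd³), so d = (16T/(π τ_allow))^(1/3) = (16·229.9/(π·1.32×10^8))^(1/3) = 0.02070 m.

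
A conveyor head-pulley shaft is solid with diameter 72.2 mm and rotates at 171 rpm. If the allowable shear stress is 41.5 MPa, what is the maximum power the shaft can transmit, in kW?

54.9 kW

J = πd⁴/32 = π(0.0722)⁴/32 = 2.668×10^-6 m⁴.
T_max = τ_allow·J/r = 4.15×10^7 × 2.668×10^-6 / 0.0361 = 3067 N·m.
ω = 2π·171/60 = 17.91 rad/s, so P_max = T_max·ω = 5.492×10^4 W.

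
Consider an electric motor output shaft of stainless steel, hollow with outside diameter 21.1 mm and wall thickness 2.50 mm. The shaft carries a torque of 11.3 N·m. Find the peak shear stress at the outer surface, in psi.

J = π(d_o⁴ − d_i⁴)/32 = π(0.0211⁴ − 0.0161⁴)/32 = 1.286×10^-8 m⁴.
τ_max = T·r/J = 11.30 × 0.0106 / 1.286×10^-8 = 9.268×10^6 Pa.

1340 psi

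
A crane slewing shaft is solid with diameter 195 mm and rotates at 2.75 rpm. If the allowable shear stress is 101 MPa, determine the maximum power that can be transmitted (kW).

42.3 kW

J = πd⁴/32 = π(0.195)⁴/32 = 1.420×10^-4 m⁴.
T_max = τ_allow·J/r = 1.01×10^8 × 1.420×10^-4 / 0.0975 = 147000 N·m.
ω = 2π·2.75/60 = 0.2880 rad/s, so P_max = T_max·ω = 4.235×10^4 W.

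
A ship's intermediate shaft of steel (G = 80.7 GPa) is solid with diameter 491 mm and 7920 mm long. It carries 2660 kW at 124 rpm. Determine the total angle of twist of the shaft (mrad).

3.52 mrad

ω = 2π·124/60 = 12.99 rad/s, so T = P/ω = 2660×10³ / 12.99 = 204800 N·m.
J = πd⁴/32 = π(0.491)⁴/32 = 5.706×10^-3 m⁴.
θ = T·L/(G·J) = 204800 × 7.92 / (80.7×10⁹ × 5.706×10^-3) = 3.523×10^-3 rad.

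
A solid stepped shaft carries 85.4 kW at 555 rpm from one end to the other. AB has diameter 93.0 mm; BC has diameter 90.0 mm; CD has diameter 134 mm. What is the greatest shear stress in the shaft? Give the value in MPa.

ω = 2π·555/60 = 58.12 rad/s, so T = P/ω = 85.4×10³ / 58.12 = 1469 N·m.
Under the same torque, τ_max = 16T/(πd³) is largest where d is smallest — segment BC (d = 90.0 mm).
τ_max = 16·1469/(π·(0.0900)³) = 1.027×10^7 Pa.

10.3 MPa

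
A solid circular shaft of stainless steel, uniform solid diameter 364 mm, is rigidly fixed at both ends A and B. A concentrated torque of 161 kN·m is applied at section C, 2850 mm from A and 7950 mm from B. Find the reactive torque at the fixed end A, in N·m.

With uniform GJ and both ends fixed, compatibility θ_AC = θ_CB gives T_A·a = T_B·b, together with T_A + T_B = T₀.
T_A = T₀·b/(a+b) = 161000·7950/10800 = 118500 N·m; T_B = 42490 N·m.

119000 N·m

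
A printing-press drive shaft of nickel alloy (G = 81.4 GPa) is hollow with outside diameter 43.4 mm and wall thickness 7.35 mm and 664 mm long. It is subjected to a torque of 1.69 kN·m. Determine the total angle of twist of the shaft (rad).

0.0489 rad

J = π(d_o⁴ − d_i⁴)/32 = π(0.0434⁴ − 0.0287⁴)/32 = 2.817×10^-7 m⁴.
θ = T·L/(G·J) = 1690 × 0.664 / (81.4×10⁹ × 2.817×10^-7) = 0.04894 rad.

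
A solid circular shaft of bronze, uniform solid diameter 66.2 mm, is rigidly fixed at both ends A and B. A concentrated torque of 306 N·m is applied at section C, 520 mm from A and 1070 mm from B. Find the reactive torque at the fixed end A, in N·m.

206 N·m

With uniform GJ and both ends fixed, compatibility θ_AC = θ_CB gives T_A·a = T_B·b, together with T_A + T_B = T₀.
T_A = T₀·b/(a+b) = 306.0·1070/1590 = 205.9 N·m; T_B = 100.1 N·m.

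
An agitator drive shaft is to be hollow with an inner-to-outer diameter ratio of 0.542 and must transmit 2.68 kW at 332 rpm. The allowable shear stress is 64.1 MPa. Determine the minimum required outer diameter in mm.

ω = 2π·332/60 = 34.77 rad/s, so T = P/ω = 2.68×10³ / 34.77 = 77.08 N·m.
For a hollow shaft with d_i/d_o = 0.542: τ_max = 16T/(π d_o³ (1−k⁴)), so d_o = [16T/(π τ_allow (1−k⁴))]^(1/3) = [16·77.08/(π·6.41×10^7·0.9137)]^(1/3) = 0.01885 m.

18.9 mm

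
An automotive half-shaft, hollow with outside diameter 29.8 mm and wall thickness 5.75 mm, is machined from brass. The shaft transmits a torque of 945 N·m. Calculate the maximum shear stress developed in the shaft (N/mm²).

J = π(d_o⁴ − d_i⁴)/32 = π(0.0298⁴ − 0.0183⁴)/32 = 6.641×10^-8 m⁴.
τ_max = T·r/J = 945.0 × 0.0149 / 6.641×10^-8 = 2.120×10^8 Pa.

212 N/mm²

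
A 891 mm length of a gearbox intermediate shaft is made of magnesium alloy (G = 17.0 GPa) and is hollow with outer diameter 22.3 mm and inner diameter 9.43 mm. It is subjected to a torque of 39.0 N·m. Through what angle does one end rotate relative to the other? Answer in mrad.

87.0 mrad

J = π(d_o⁴ − d_i⁴)/32 = π(0.0223⁴ − 0.00943⁴)/32 = 2.350×10^-8 m⁴.
θ = T·L/(G·J) = 39.00 × 0.891 / (17.0×10⁹ × 2.350×10^-8) = 0.08697 rad.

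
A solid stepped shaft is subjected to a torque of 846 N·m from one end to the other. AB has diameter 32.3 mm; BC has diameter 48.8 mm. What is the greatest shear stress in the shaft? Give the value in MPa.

128 MPa

Under the same torque, τ_max = 16T/(πd³) is largest where d is smallest — segment AB (d = 32.3 mm).
τ_max = 16·846.0/(π·(0.0323)³) = 1.279×10^8 Pa.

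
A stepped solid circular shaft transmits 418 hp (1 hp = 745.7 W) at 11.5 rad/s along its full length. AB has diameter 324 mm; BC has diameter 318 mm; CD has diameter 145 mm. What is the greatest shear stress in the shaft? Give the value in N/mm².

45.3 N/mm²

ω = 11.5 rad/s, so T = P/ω = 418×745.7 / 11.50 = 27100 N·m.
Under the same torque, τ_max = 16T/(πd³) is largest where d is smallest — segment CD (d = 145 mm).
τ_max = 16·27100/(π·(0.145)³) = 4.528×10^7 Pa.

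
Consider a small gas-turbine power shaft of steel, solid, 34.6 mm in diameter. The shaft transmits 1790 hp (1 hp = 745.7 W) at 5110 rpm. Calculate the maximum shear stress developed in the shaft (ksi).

ω = 2π·5110/60 = 535.1 rad/s, so T = P/ω = 1790×745.7 / 535.1 = 2494 N·m.
J = πd⁴/32 = π(0.0346)⁴/32 = 1.407×10^-7 m⁴.
τ_max = T·r/J = 2494 × 0.0173 / 1.407×10^-7 = 3.067×10^8 Pa.

44.5 ksi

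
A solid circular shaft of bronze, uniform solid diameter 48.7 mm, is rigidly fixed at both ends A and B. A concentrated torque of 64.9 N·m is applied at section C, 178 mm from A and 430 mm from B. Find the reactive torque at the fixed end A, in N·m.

With uniform GJ and both ends fixed, compatibility θ_AC = θ_CB gives T_A·a = T_B·b, together with T_A + T_B = T₀.
T_A = T₀·b/(a+b) = 64.90·430/608.0 = 45.90 N·m; T_B = 19.00 N·m.

45.9 N·m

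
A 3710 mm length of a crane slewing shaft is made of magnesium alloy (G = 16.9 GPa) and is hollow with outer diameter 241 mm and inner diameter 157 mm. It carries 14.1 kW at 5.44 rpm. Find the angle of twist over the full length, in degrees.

1.15°

ω = 2π·5.44/60 = 0.5697 rad/s, so T = P/ω = 14.1×10³ / 0.5697 = 24750 N·m.
J = π(d_o⁴ − d_i⁴)/32 = π(0.241⁴ − 0.157⁴)/32 = 2.715×10^-4 m⁴.
θ = T·L/(G·J) = 24750 × 3.71 / (16.9×10⁹ × 2.715×10^-4) = 0.02001 rad.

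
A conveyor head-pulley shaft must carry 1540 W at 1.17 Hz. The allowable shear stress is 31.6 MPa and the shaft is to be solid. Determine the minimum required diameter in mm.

32.3 mm

ω = 2π·1.17 = 7.351 rad/s, so T = P/ω = 1540 / 7.351 = 209.5 N·m.
For a solid shaft τ_max = 16T/(πd³), so d = (16T/(π τ_allow))^(1/3) = (16·209.5/(π·3.16×10^7))^(1/3) = 0.03232 m.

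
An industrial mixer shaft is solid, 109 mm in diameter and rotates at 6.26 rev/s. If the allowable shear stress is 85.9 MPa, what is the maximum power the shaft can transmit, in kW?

J = πd⁴/32 = π(0.109)⁴/32 = 1.386×10^-5 m⁴.
T_max = τ_allow·J/r = 8.59×10^7 × 1.386×10^-5 / 0.0545 = 21840 N·m.
ω = 2π·6.26 = 39.33 rad/s, so P_max = T_max·ω = 8.591×10^5 W.

859 kW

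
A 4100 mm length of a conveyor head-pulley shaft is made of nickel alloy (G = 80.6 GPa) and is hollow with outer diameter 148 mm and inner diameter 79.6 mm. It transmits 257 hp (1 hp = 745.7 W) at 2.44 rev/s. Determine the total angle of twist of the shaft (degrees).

ω = 2π·2.44 = 15.33 rad/s, so T = P/ω = 257×745.7 / 15.33 = 12500 N·m.
J = π(d_o⁴ − d_i⁴)/32 = π(0.148⁴ − 0.0796⁴)/32 = 4.316×10^-5 m⁴.
θ = T·L/(G·J) = 12500 × 4.10 / (80.6×10⁹ × 4.316×10^-5) = 0.01473 rad.

0.844°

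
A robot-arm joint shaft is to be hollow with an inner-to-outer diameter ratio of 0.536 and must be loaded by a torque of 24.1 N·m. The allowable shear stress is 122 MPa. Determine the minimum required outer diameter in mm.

For a hollow shaft with d_i/d_o = 0.536: τ_max = 16T/(π d_o³ (1−k⁴)), so d_o = [16T/(π τ_allow (1−k⁴))]^(1/3) = [16·24.10/(π·1.22×10^8·0.9175)]^(1/3) = 0.01031 m.

10.3 mm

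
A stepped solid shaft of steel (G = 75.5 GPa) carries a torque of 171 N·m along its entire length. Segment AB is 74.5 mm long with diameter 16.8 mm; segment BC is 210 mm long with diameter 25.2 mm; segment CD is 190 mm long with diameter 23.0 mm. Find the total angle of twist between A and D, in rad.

0.0493 rad

J_AB = π(0.0168)⁴/32 = 7.82×10^-9 m⁴; J_BC = π(0.0252)⁴/32 = 3.96×10^-8 m⁴; J_CD = π(0.0230)⁴/32 = 2.75×10^-8 m⁴.
θ = (T/G)·Σ L_i/J_i = (171.0/75.5×10⁹)·(0.0745/7.82×10^-9 + 0.210/3.96×10^-8 + 0.190/2.75×10^-8) = 0.04925 rad.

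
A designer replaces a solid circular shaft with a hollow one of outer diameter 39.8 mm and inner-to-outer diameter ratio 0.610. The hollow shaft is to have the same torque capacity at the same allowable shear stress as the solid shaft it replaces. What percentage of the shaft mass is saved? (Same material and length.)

Equal τ_max and T ⇒ the solid shaft needs d_s³ = d_o³(1−k⁴), so d_s = 39.8·(1−0.610⁴)^(1/3) = 37.87 mm.
Area ratio A_h/A_s = d_o²(1−k²)/d_s² = (1−k²)/(1−k⁴)^(2/3) = 0.6935.
Mass saving = 1 − 0.6935 = 30.7 %.

30.7 %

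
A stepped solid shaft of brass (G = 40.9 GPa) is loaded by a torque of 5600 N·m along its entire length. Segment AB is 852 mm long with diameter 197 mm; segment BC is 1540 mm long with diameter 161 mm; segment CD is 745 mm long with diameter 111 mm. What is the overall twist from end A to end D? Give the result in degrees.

J_AB = π(0.197)⁴/32 = 1.48×10^-4 m⁴; J_BC = π(0.161)⁴/32 = 6.60×10^-5 m⁴; J_CD = π(0.111)⁴/32 = 1.49×10^-5 m⁴.
θ = (T/G)·Σ L_i/J_i = (5600/40.9×10⁹)·(0.852/1.48×10^-4 + 1.54/6.60×10^-5 + 0.745/1.49×10^-5) = 0.01083 rad.

0.621°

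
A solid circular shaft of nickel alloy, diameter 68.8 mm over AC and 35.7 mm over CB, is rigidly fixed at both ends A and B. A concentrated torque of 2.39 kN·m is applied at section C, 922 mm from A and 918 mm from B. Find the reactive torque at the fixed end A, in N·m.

2230 N·m

Compatibility: T_A·a/J_AC = T_B·b/J_CB with T_A + T_B = T₀.
J_AC = 2.20×10^-6 m⁴, J_CB = 1.59×10^-7 m⁴, so T_A = T₀·(J_AC/a)/((J_AC/a)+(J_CB/b)) = 2228 N·m, T_B = 162.2 N·m.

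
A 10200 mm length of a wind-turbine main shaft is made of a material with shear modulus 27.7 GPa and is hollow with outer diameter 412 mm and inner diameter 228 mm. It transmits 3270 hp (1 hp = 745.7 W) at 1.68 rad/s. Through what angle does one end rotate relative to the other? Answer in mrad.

ω = 1.68 rad/s, so T = P/ω = 3270×745.7 / 1.680 = 1.451e6 N·m.
J = π(d_o⁴ − d_i⁴)/32 = π(0.412⁴ − 0.228⁴)/32 = 2.563×10^-3 m⁴.
θ = T·L/(G·J) = 1.451e6 × 10.2 / (27.7×10⁹ × 2.563×10^-3) = 0.2085 rad.

208 mrad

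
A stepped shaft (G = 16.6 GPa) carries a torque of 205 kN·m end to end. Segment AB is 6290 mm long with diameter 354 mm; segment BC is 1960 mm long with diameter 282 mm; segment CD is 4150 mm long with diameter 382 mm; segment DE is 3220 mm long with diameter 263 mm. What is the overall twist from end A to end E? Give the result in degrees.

J_AB = π(0.354)⁴/32 = 1.54×10^-3 m⁴; J_BC = π(0.282)⁴/32 = 6.21×10^-4 m⁴; J_CD = π(0.382)⁴/32 = 2.09×10^-3 m⁴; J_DE = π(0.263)⁴/32 = 4.70×10^-4 m⁴.
θ = (T/G)·Σ L_i/J_i = (205000/16.6×10⁹)·(6.29/1.54×10^-3 + 1.96/6.21×10^-4 + 4.15/2.09×10^-3 + 3.22/4.70×10^-4) = 0.1985 rad.

11.4°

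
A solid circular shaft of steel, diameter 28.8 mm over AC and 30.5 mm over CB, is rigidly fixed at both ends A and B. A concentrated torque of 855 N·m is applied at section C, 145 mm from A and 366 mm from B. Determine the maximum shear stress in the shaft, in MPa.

122 MPa

Compatibility: T_A·a/J_AC = T_B·b/J_CB with T_A + T_B = T₀.
J_AC = 6.75×10^-8 m⁴, J_CB = 8.50×10^-8 m⁴, so T_A = T₀·(J_AC/a)/((J_AC/a)+(J_CB/b)) = 570.6 N·m, T_B = 284.4 N·m.
τ in each portion: τ_AC = 1.22×10^8 Pa, τ_CB = 5.10×10^7 Pa; maximum is in AC.
τ_max = T_AC·r/J = 570.6·0.0144/6.75×10^-8 = 1.217×10^8 Pa.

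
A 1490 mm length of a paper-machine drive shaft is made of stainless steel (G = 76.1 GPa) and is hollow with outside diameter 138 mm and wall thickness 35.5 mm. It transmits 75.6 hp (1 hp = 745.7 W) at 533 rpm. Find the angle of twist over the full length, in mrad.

ω = 2π·533/60 = 55.82 rad/s, so T = P/ω = 75.6×745.7 / 55.82 = 1010 N·m.
J = π(d_o⁴ − d_i⁴)/32 = π(0.138⁴ − 0.0670⁴)/32 = 3.363×10^-5 m⁴.
θ = T·L/(G·J) = 1010 × 1.49 / (76.1×10⁹ × 3.363×10^-5) = 5.881×10^-4 rad.

0.588 mrad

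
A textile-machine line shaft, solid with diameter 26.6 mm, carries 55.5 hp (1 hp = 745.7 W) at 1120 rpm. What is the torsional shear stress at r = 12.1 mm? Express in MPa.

86.9 MPa

ω = 2π·1120/60 = 117.3 rad/s, so T = P/ω = 55.5×745.7 / 117.3 = 352.9 N·m.
J = πd⁴/32 = π(0.0266)⁴/32 = 4.915×10^-8 m⁴.
Shear stress varies linearly with radius: τ = T·r/J = 352.9 × 0.0121 / 4.915×10^-8 = 8.687×10^7 Pa.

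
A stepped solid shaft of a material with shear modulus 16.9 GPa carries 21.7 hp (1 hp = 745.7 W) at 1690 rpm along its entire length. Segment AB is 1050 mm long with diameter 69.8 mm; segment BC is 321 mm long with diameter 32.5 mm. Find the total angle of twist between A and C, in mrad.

18.3 mrad

ω = 2π·1690/60 = 177.0 rad/s, so T = P/ω = 21.7×745.7 / 177.0 = 91.43 N·m.
J_AB = π(0.0698)⁴/32 = 2.33×10^-6 m⁴; J_BC = π(0.0325)⁴/32 = 1.10×10^-7 m⁴.
θ = (T/G)·Σ L_i/J_i = (91.43/16.9×10⁹)·(1.05/2.33×10^-6 + 0.321/1.10×10^-7) = 0.01829 rad.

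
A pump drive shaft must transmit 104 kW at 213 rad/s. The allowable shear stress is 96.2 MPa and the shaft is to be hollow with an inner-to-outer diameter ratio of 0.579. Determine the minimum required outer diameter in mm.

30.8 mm

ω = 213 rad/s, so T = P/ω = 104×10³ / 213.0 = 488.3 N·m.
For a hollow shaft with d_i/d_o = 0.579: τ_max = 16T/(π d_o³ (1−k⁴)), so d_o = [16T/(π τ_allow (1−k⁴))]^(1/3) = [16·488.3/(π·9.62×10^7·0.8876)]^(1/3) = 0.03077 m.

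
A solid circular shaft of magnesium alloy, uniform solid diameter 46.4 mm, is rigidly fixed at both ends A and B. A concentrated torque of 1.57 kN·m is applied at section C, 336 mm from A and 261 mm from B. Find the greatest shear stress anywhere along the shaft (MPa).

With uniform GJ and both ends fixed, compatibility θ_AC = θ_CB gives T_A·a = T_B·b, together with T_A + T_B = T₀.
T_A = T₀·b/(a+b) = 1570·261/597.0 = 686.4 N·m; T_B = 883.6 N·m.
τ in each portion: τ_AC = 3.50×10^7 Pa, τ_CB = 4.50×10^7 Pa; maximum is in CB.
τ_max = T_CB·r/J = 883.6·0.0232/4.55×10^-7 = 4.505×10^7 Pa.

45.0 MPa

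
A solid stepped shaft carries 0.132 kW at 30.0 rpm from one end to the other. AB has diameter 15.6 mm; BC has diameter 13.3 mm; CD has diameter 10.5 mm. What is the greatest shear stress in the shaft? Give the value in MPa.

185 MPa

ω = 2π·30.0/60 = 3.142 rad/s, so T = P/ω = 0.132×10³ / 3.142 = 42.02 N·m.
Under the same torque, τ_max = 16T/(πd³) is largest where d is smallest — segment CD (d = 10.5 mm).
τ_max = 16·42.02/(π·(0.0105)³) = 1.849×10^8 Pa.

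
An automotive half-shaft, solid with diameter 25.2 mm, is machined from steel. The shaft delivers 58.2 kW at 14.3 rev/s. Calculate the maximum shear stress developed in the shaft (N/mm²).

ω = 2π·14.3 = 89.85 rad/s, so T = P/ω = 58.2×10³ / 89.85 = 647.7 N·m.
J = πd⁴/32 = π(0.0252)⁴/32 = 3.959×10^-8 m⁴.
τ_max = T·r/J = 647.7 × 0.0126 / 3.959×10^-8 = 2.061×10^8 Pa.

206 N/mm²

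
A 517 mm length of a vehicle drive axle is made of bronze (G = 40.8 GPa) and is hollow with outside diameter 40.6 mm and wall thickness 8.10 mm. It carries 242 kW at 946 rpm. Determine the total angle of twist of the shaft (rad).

ω = 2π·946/60 = 99.06 rad/s, so T = P/ω = 242×10³ / 99.06 = 2443 N·m.
J = π(d_o⁴ − d_i⁴)/32 = π(0.0406⁴ − 0.0244⁴)/32 = 2.320×10^-7 m⁴.
θ = T·L/(G·J) = 2443 × 0.517 / (40.8×10⁹ × 2.320×10^-7) = 0.1335 rad.

0.133 rad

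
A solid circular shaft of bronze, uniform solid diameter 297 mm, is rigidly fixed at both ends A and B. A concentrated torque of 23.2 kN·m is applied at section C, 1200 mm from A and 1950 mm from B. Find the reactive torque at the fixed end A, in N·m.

With uniform GJ and both ends fixed, compatibility θ_AC = θ_CB gives T_A·a = T_B·b, together with T_A + T_B = T₀.
T_A = T₀·b/(a+b) = 23200·1950/3150 = 14360 N·m; T_B = 8838 N·m.

14400 N·m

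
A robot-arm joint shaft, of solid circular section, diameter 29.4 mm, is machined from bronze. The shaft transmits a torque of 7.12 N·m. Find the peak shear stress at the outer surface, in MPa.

1.43 MPa

J = πd⁴/32 = π(0.0294)⁴/32 = 7.335×10^-8 m⁴.
τ_max = T·r/J = 7.120 × 0.0147 / 7.335×10^-8 = 1.427×10^6 Pa.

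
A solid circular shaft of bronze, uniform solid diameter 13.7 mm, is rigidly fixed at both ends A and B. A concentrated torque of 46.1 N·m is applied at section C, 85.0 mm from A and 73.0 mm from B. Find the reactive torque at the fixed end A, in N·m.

With uniform GJ and both ends fixed, compatibility θ_AC = θ_CB gives T_A·a = T_B·b, together with T_A + T_B = T₀.
T_A = T₀·b/(a+b) = 46.10·73.0/158.0 = 21.30 N·m; T_B = 24.80 N·m.

21.3 N·m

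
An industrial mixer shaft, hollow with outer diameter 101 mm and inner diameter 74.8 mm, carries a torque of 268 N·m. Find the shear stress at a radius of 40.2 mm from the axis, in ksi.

J = π(d_o⁴ − d_i⁴)/32 = π(0.101⁴ − 0.0748⁴)/32 = 7.143×10^-6 m⁴.
Shear stress varies linearly with radius: τ = T·r/J = 268.0 × 0.0402 / 7.143×10^-6 = 1.508×10^6 Pa.

0.219 ksi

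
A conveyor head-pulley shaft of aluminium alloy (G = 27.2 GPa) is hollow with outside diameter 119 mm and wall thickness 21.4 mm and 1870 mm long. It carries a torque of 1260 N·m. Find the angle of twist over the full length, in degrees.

J = π(d_o⁴ − d_i⁴)/32 = π(0.119⁴ − 0.0762⁴)/32 = 1.638×10^-5 m⁴.
θ = T·L/(G·J) = 1260 × 1.87 / (27.2×10⁹ × 1.638×10^-5) = 5.289×10^-3 rad.

0.303°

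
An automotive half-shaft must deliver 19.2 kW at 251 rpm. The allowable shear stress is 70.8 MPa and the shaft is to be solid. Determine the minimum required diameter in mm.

ω = 2π·251/60 = 26.28 rad/s, so T = P/ω = 19.2×10³ / 26.28 = 730.5 N·m.
For a solid shaft τ_max = 16T/(πd³), so d = (16T/(π τ_allow))^(1/3) = (16·730.5/(π·7.08×10^7))^(1/3) = 0.03746 m.

37.5 mm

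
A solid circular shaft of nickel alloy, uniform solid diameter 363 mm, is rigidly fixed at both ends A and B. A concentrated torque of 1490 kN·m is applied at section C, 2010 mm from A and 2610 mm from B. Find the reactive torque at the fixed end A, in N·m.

842000 N·m

With uniform GJ and both ends fixed, compatibility θ_AC = θ_CB gives T_A·a = T_B·b, together with T_A + T_B = T₀.
T_A = T₀·b/(a+b) = 1.490e6·2610/4620 = 841800 N·m; T_B = 648200 N·m.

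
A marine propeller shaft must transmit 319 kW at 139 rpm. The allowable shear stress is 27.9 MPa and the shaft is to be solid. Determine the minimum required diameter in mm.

159 mm

ω = 2π·139/60 = 14.56 rad/s, so T = P/ω = 319×10³ / 14.56 = 21920 N·m.
For a solid shaft τ_max = 16T/(πd³), so d = (16T/(π τ_allow))^(1/3) = (16·21920/(π·2.79×10^7))^(1/3) = 0.1587 m.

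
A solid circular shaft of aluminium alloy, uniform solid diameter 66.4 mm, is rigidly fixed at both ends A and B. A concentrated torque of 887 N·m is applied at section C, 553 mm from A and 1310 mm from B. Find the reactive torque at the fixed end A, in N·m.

With uniform GJ and both ends fixed, compatibility θ_AC = θ_CB gives T_A·a = T_B·b, together with T_A + T_B = T₀.
T_A = T₀·b/(a+b) = 887.0·1310/1863 = 623.7 N·m; T_B = 263.3 N·m.

624 N·m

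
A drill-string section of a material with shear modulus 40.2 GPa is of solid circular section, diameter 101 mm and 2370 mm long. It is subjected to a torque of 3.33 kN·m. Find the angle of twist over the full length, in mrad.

19.2 mrad

J = πd⁴/32 = π(0.101)⁴/32 = 1.022×10^-5 m⁴.
θ = T·L/(G·J) = 3330 × 2.37 / (40.2×10⁹ × 1.022×10^-5) = 0.01922 rad.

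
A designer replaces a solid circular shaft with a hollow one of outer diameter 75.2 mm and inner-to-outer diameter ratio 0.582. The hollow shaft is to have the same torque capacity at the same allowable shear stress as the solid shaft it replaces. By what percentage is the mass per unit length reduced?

28.3 %

Equal τ_max and T ⇒ the solid shaft needs d_s³ = d_o³(1−k⁴), so d_s = 75.2·(1−0.582⁴)^(1/3) = 72.21 mm.
Area ratio A_h/A_s = d_o²(1−k²)/d_s² = (1−k²)/(1−k⁴)^(2/3) = 0.7172.
Mass saving = 1 − 0.7172 = 28.3 %.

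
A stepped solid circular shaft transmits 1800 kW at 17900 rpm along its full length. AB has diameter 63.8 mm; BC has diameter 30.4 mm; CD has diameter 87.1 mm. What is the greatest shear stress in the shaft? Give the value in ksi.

25.2 ksi

ω = 2π·17900/60 = 1874 rad/s, so T = P/ω = 1800×10³ / 1874 = 960.3 N·m.
Under the same torque, τ_max = 16T/(πd³) is largest where d is smallest — segment BC (d = 30.4 mm).
τ_max = 16·960.3/(π·(0.0304)³) = 1.741×10^8 Pa.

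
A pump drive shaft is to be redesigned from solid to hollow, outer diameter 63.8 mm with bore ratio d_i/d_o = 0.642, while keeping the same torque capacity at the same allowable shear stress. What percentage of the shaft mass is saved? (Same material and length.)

Equal τ_max and T ⇒ the solid shaft needs d_s³ = d_o³(1−k⁴), so d_s = 63.8·(1−0.642⁴)^(1/3) = 59.96 mm.
Area ratio A_h/A_s = d_o²(1−k²)/d_s² = (1−k²)/(1−k⁴)^(2/3) = 0.6655.
Mass saving = 1 − 0.6655 = 33.4 %.

33.4 %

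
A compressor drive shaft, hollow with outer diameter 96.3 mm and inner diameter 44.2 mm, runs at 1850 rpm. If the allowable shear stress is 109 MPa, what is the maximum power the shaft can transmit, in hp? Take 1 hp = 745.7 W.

J = π(d_o⁴ − d_i⁴)/32 = π(0.0963⁴ − 0.0442⁴)/32 = 8.068×10^-6 m⁴.
T_max = τ_allow·J/r = 1.09×10^8 × 8.068×10^-6 / 0.0481 = 18270 N·m.
ω = 2π·1850/60 = 193.7 rad/s, so P_max = T_max·ω = 3.539×10^6 W.

4750 hp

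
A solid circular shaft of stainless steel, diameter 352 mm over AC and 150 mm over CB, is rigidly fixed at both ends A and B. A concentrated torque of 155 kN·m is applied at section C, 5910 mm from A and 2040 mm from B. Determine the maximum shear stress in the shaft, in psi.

2960 psi

Compatibility: T_A·a/J_AC = T_B·b/J_CB with T_A + T_B = T₀.
J_AC = 1.51×10^-3 m⁴, J_CB = 4.97×10^-5 m⁴, so T_A = T₀·(J_AC/a)/((J_AC/a)+(J_CB/b)) = 141500 N·m, T_B = 13520 N·m.
τ in each portion: τ_AC = 1.65×10^7 Pa, τ_CB = 2.04×10^7 Pa; maximum is in CB.
τ_max = T_CB·r/J = 13520·0.0750/4.97×10^-5 = 2.040×10^7 Pa.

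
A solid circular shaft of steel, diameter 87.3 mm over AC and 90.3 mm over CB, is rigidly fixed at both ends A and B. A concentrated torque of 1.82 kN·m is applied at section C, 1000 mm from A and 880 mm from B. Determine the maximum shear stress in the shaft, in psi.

1030 psi

Compatibility: T_A·a/J_AC = T_B·b/J_CB with T_A + T_B = T₀.
J_AC = 5.70×10^-6 m⁴, J_CB = 6.53×10^-6 m⁴, so T_A = T₀·(J_AC/a)/((J_AC/a)+(J_CB/b)) = 791.0 N·m, T_B = 1029 N·m.
τ in each portion: τ_AC = 6.06×10^6 Pa, τ_CB = 7.12×10^6 Pa; maximum is in CB.
τ_max = T_CB·r/J = 1029·0.0451/6.53×10^-6 = 7.117×10^6 Pa.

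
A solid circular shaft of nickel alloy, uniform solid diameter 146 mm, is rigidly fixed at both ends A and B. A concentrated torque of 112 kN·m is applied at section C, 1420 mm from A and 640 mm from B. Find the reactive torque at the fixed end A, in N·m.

34800 N·m

With uniform GJ and both ends fixed, compatibility θ_AC = θ_CB gives T_A·a = T_B·b, together with T_A + T_B = T₀.
T_A = T₀·b/(a+b) = 112000·640/2060 = 34800 N·m; T_B = 77200 N·m.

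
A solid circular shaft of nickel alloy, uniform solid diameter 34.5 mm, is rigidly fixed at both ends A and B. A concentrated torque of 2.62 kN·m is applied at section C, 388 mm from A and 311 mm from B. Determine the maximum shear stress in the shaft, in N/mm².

180 N/mm²

With uniform GJ and both ends fixed, compatibility θ_AC = θ_CB gives T_A·a = T_B·b, together with T_A + T_B = T₀.
T_A = T₀·b/(a+b) = 2620·311/699.0 = 1166 N·m; T_B = 1454 N·m.
τ in each portion: τ_AC = 1.45×10^8 Pa, τ_CB = 1.80×10^8 Pa; maximum is in CB.
τ_max = T_CB·r/J = 1454·0.0173/1.39×10^-7 = 1.804×10^8 Pa.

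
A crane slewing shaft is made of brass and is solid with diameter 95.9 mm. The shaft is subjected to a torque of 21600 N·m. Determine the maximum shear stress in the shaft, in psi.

18100 psi

J = πd⁴/32 = π(0.0959)⁴/32 = 8.304×10^-6 m⁴.
τ_max = T·r/J = 21600 × 0.0479 / 8.304×10^-6 = 1.247×10^8 Pa.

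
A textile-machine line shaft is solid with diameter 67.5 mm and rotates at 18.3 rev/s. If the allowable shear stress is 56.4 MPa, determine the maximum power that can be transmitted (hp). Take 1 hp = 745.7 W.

525 hp

J = πd⁴/32 = π(0.0675)⁴/32 = 2.038×10^-6 m⁴.
T_max = τ_allow·J/r = 5.64×10^7 × 2.038×10^-6 / 0.0338 = 3406 N·m.
ω = 2π·18.3 = 115.0 rad/s, so P_max = T_max·ω = 3.916×10^5 W.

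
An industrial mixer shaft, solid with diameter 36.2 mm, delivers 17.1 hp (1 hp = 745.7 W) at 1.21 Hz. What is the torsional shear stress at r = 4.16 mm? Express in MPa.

41.4 MPa

ω = 2π·1.21 = 7.603 rad/s, so T = P/ω = 17.1×745.7 / 7.603 = 1677 N·m.
J = πd⁴/32 = π(0.0362)⁴/32 = 1.686×10^-7 m⁴.
Shear stress varies linearly with radius: τ = T·r/J = 1677 × 0.00416 / 1.686×10^-7 = 4.139×10^7 Pa.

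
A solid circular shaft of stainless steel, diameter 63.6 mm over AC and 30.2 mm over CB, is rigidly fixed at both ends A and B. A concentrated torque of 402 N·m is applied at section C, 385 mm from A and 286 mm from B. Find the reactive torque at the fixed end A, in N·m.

Compatibility: T_A·a/J_AC = T_B·b/J_CB with T_A + T_B = T₀.
J_AC = 1.61×10^-6 m⁴, J_CB = 8.17×10^-8 m⁴, so T_A = T₀·(J_AC/a)/((J_AC/a)+(J_CB/b)) = 376.3 N·m, T_B = 25.75 N·m.

376 N·m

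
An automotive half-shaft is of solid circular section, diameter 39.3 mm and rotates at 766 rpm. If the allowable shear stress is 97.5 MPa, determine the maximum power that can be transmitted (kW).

93.2 kW

J = πd⁴/32 = π(0.0393)⁴/32 = 2.342×10^-7 m⁴.
T_max = τ_allow·J/r = 9.75×10^7 × 2.342×10^-7 / 0.0196 = 1162 N·m.
ω = 2π·766/60 = 80.22 rad/s, so P_max = T_max·ω = 9.321×10^4 W.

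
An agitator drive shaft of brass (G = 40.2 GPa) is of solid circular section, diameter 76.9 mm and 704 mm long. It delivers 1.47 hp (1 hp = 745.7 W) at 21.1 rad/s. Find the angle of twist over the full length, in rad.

ω = 21.1 rad/s, so T = P/ω = 1.47×745.7 / 21.10 = 51.95 N·m.
J = πd⁴/32 = π(0.0769)⁴/32 = 3.433×10^-6 m⁴.
θ = T·L/(G·J) = 51.95 × 0.704 / (40.2×10⁹ × 3.433×10^-6) = 2.650×10^-4 rad.

2.65e-4 rad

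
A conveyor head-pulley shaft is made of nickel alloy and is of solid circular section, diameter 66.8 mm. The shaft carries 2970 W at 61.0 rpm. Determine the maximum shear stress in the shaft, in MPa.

ω = 2π·61.0/60 = 6.388 rad/s, so T = P/ω = 2970 / 6.388 = 464.9 N·m.
J = πd⁴/32 = π(0.0668)⁴/32 = 1.955×10^-6 m⁴.
τ_max = T·r/J = 464.9 × 0.0334 / 1.955×10^-6 = 7.944×10^6 Pa.

7.94 MPa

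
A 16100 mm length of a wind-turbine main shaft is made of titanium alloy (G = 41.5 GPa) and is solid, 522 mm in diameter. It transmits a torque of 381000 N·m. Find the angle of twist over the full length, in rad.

J = πd⁴/32 = π(0.522)⁴/32 = 7.289×10^-3 m⁴.
θ = T·L/(G·J) = 381000 × 16.1 / (41.5×10⁹ × 7.289×10^-3) = 0.02028 rad.

0.0203 rad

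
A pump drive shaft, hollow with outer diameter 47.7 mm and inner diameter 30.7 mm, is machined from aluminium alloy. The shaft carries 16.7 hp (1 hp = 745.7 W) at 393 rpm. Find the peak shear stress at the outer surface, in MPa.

ω = 2π·393/60 = 41.15 rad/s, so T = P/ω = 16.7×745.7 / 41.15 = 302.6 N·m.
J = π(d_o⁴ − d_i⁴)/32 = π(0.0477⁴ − 0.0307⁴)/32 = 4.210×10^-7 m⁴.
τ_max = T·r/J = 302.6 × 0.0239 / 4.210×10^-7 = 1.714×10^7 Pa.

17.1 MPa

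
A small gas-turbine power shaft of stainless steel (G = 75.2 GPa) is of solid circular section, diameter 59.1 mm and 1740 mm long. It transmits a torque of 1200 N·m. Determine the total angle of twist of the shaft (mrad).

23.2 mrad

J = πd⁴/32 = π(0.0591)⁴/32 = 1.198×10^-6 m⁴.
θ = T·L/(G·J) = 1200 × 1.74 / (75.2×10⁹ × 1.198×10^-6) = 0.02318 rad.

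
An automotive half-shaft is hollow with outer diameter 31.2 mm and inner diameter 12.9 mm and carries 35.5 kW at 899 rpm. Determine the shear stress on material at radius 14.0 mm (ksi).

8.48 ksi

ω = 2π·899/60 = 94.14 rad/s, so T = P/ω = 35.5×10³ / 94.14 = 377.1 N·m.
J = π(d_o⁴ − d_i⁴)/32 = π(0.0312⁴ − 0.0129⁴)/32 = 9.031×10^-8 m⁴.
Shear stress varies linearly with radius: τ = T·r/J = 377.1 × 0.0140 / 9.031×10^-8 = 5.846×10^7 Pa.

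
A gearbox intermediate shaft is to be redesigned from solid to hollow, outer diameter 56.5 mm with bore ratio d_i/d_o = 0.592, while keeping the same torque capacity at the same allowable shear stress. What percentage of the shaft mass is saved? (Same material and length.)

Equal τ_max and T ⇒ the solid shaft needs d_s³ = d_o³(1−k⁴), so d_s = 56.5·(1−0.592⁴)^(1/3) = 54.09 mm.
Area ratio A_h/A_s = d_o²(1−k²)/d_s² = (1−k²)/(1−k⁴)^(2/3) = 0.7088.
Mass saving = 1 − 0.7088 = 29.1 %.

29.1 %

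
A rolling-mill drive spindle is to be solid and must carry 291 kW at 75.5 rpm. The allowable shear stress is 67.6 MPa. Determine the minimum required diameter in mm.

140 mm

ω = 2π·75.5/60 = 7.906 rad/s, so T = P/ω = 291×10³ / 7.906 = 36810 N·m.
For a solid shaft τ_max = 16T/(πd³), so d = (16T/(π τ_allow))^(1/3) = (16·36810/(π·6.76×10^7))^(1/3) = 0.1405 m.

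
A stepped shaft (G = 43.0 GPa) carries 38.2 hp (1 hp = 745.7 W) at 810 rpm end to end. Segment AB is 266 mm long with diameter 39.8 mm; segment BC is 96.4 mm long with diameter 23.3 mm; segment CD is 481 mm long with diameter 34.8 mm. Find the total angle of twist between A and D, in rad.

0.0605 rad

ω = 2π·810/60 = 84.82 rad/s, so T = P/ω = 38.2×745.7 / 84.82 = 335.8 N·m.
J_AB = π(0.0398)⁴/32 = 2.46×10^-7 m⁴; J_BC = π(0.0233)⁴/32 = 2.89×10^-8 m⁴; J_CD = π(0.0348)⁴/32 = 1.44×10^-7 m⁴.
θ = (T/G)·Σ L_i/J_i = (335.8/43.0×10⁹)·(0.266/2.46×10^-7 + 0.0964/2.89×10^-8 + 0.481/1.44×10^-7) = 0.06054 rad.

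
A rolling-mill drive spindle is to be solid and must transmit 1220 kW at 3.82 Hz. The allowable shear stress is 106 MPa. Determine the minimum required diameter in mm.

ω = 2π·3.82 = 24.00 rad/s, so T = P/ω = 1220×10³ / 24.00 = 50830 N·m.
For a solid shaft τ_max = 16T/(πd³), so d = (16T/(π τ_allow))^(1/3) = (16·50830/(π·1.06×10^8))^(1/3) = 0.1347 m.

135 mm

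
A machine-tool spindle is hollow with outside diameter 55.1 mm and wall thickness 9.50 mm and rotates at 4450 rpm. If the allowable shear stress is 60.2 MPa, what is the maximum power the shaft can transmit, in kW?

J = π(d_o⁴ − d_i⁴)/32 = π(0.0551⁴ − 0.0361⁴)/32 = 7.382×10^-7 m⁴.
T_max = τ_allow·J/r = 6.02×10^7 × 7.382×10^-7 / 0.0276 = 1613 N·m.
ω = 2π·4450/60 = 466.0 rad/s, so P_max = T_max·ω = 7.517×10^5 W.

752 kW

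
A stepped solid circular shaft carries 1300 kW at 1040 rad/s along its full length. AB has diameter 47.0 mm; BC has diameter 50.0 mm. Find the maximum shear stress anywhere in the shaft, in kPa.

ω = 1040 rad/s, so T = P/ω = 1300×10³ / 1040 = 1250 N·m.
Under the same torque, τ_max = 16T/(πd³) is largest where d is smallest — segment AB (d = 47.0 mm).
τ_max = 16·1250/(π·(0.0470)³) = 6.132×10^7 Pa.

61300 kPa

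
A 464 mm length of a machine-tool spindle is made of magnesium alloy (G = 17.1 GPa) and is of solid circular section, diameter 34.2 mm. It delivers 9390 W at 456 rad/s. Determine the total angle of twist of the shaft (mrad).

ω = 456 rad/s, so T = P/ω = 9390 / 456.0 = 20.59 N·m.
J = πd⁴/32 = π(0.0342)⁴/32 = 1.343×10^-7 m⁴.
θ = T·L/(G·J) = 20.59 × 0.464 / (17.1×10⁹ × 1.343×10^-7) = 4.160×10^-3 rad.

4.16 mrad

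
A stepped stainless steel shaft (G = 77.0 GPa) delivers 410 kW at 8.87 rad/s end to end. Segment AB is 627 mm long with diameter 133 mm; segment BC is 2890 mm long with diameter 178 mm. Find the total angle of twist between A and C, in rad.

ω = 8.87 rad/s, so T = P/ω = 410×10³ / 8.870 = 46220 N·m.
J_AB = π(0.133)⁴/32 = 3.07×10^-5 m⁴; J_BC = π(0.178)⁴/32 = 9.86×10^-5 m⁴.
θ = (T/G)·Σ L_i/J_i = (46220/77.0×10⁹)·(0.627/3.07×10^-5 + 2.89/9.86×10^-5) = 0.02986 rad.

0.0299 rad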